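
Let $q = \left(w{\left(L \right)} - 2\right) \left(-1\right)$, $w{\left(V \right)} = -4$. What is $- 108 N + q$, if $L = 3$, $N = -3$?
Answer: $330$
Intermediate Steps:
$q = 6$ ($q = \left(-4 - 2\right) \left(-1\right) = \left(-6\right) \left(-1\right) = 6$)
$- 108 N + q = \left(-108\right) \left(-3\right) + 6 = 324 + 6 = 330$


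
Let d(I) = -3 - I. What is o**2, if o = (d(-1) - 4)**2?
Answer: 1296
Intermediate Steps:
o = 36 (o = ((-3 - 1*(-1)) - 4)**2 = ((-3 + 1) - 4)**2 = (-2 - 4)**2 = (-6)**2 = 36)
o**2 = 36**2 = 1296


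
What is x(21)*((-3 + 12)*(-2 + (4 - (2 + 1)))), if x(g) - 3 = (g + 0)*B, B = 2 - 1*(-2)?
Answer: -783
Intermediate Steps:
B = 4 (B = 2 + 2 = 4)
x(g) = 3 + 4*g (x(g) = 3 + (g + 0)*4 = 3 + g*4 = 3 + 4*g)
x(21)*((-3 + 12)*(-2 + (4 - (2 + 1)))) = (3 + 4*21)*((-3 + 12)*(-2 + (4 - (2 + 1)))) = (3 + 84)*(9*(-2 + (4 - 1*3))) = 87*(9*(-2 + (4 - 3))) = 87*(9*(-2 + 1)) = 87*(9*(-1)) = 87*(-9) = -783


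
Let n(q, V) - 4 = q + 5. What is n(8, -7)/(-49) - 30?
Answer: -1487/49 ≈ -30.347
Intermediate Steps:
n(q, V) = 9 + q (n(q, V) = 4 + (q + 5) = 4 + (5 + q) = 9 + q)
n(8, -7)/(-49) - 30 = (9 + 8)/(-49) - 30 = -1/49*17 - 30 = -17/49 - 30 = -1487/49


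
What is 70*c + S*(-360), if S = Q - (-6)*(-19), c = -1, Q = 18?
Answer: 34490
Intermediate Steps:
S = -96 (S = 18 - (-6)*(-19) = 18 - 1*114 = 18 - 114 = -96)
70*c + S*(-360) = 70*(-1) - 96*(-360) = -70 + 34560 = 34490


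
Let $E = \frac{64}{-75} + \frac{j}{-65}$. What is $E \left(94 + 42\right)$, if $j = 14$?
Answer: $- \frac{141712}{975} \approx -145.35$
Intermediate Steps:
$E = - \frac{1042}{975}$ ($E = \frac{64}{-75} + \frac{14}{-65} = 64 \left(- \frac{1}{75}\right) + 14 \left(- \frac{1}{65}\right) = - \frac{64}{75} - \frac{14}{65} = - \frac{1042}{975} \approx -1.0687$)
$E \left(94 + 42\right) = - \frac{1042 \left(94 + 42\right)}{975} = \left(- \frac{1042}{975}\right) 136 = - \frac{141712}{975}$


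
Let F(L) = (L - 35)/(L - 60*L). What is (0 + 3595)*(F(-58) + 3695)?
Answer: 45455888215/3422 ≈ 1.3283e+7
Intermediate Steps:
F(L) = -(-35 + L)/(59*L) (F(L) = (-35 + L)/((-59*L)) = (-35 + L)*(-1/(59*L)) = -(-35 + L)/(59*L))
(0 + 3595)*(F(-58) + 3695) = (0 + 3595)*((1/59)*(35 - 1*(-58))/(-58) + 3695) = 3595*((1/59)*(-1/58)*(35 + 58) + 3695) = 3595*((1/59)*(-1/58)*93 + 3695) = 3595*(-93/3422 + 3695) = 3595*(12644197/3422) = 45455888215/3422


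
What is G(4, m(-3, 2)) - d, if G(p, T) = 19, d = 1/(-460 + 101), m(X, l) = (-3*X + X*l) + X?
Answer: 6822/359 ≈ 19.003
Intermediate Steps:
m(X, l) = -2*X + X*l
d = -1/359 (d = 1/(-359) = -1/359 ≈ -0.0027855)
G(4, m(-3, 2)) - d = 19 - 1*(-1/359) = 19 + 1/359 = 6822/359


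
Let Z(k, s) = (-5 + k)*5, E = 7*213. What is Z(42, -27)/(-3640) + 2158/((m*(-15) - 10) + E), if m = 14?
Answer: 1523997/925288 ≈ 1.6471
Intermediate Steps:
E = 1491
Z(k, s) = -25 + 5*k
Z(42, -27)/(-3640) + 2158/((m*(-15) - 10) + E) = (-25 + 5*42)/(-3640) + 2158/((14*(-15) - 10) + 1491) = (-25 + 210)*(-1/3640) + 2158/((-210 - 10) + 1491) = 185*(-1/3640) + 2158/(-220 + 1491) = -37/728 + 2158/1271 = 1523997/925288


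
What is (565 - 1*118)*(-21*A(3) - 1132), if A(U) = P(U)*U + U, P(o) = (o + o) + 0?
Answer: -703131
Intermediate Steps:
P(o) = 2*o (P(o) = 2*o + 0 = 2*o)
A(U) = U + 2*U**2 (A(U) = (2*U)*U + U = 2*U**2 + U = U + 2*U**2)
(565 - 1*118)*(-21*A(3) - 1132) = (565 - 1*118)*(-63*(1 + 2*3) - 1132) = (565 - 118)*(-63*(1 + 6) - 1132) = 447*(-63*7 - 1132) = 447*(-21*21 - 1132) = 447*(-441 - 1132) = 447*(-1573) = -703131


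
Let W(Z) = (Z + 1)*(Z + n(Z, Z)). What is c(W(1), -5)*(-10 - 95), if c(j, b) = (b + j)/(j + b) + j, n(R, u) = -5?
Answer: 735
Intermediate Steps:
W(Z) = (1 + Z)*(-5 + Z) (W(Z) = (Z + 1)*(Z - 5) = (1 + Z)*(-5 + Z))
c(j, b) = 1 + j (c(j, b) = (b + j)/(b + j) + j = 1 + j)
c(W(1), -5)*(-10 - 95) = (1 + (-5 + 1**2 - 4*1))*(-10 - 95) = (1 + (-5 + 1 - 4))*(-105) = (1 - 8)*(-105) = -7*(-105) = 735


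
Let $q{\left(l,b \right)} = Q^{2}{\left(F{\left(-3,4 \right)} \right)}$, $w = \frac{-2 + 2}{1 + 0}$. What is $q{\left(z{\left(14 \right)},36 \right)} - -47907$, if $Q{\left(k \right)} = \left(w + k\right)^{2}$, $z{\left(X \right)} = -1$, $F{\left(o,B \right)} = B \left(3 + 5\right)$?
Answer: $1096483$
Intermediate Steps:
$F{\left(o,B \right)} = 8 B$ ($F{\left(o,B \right)} = B 8 = 8 B$)
$w = 0$ ($w = \frac{0}{1} = 0 \cdot 1 = 0$)
$Q{\left(k \right)} = k^{2}$ ($Q{\left(k \right)} = \left(0 + k\right)^{2} = k^{2}$)
$q{\left(l,b \right)} = 1048576$ ($q{\left(l,b \right)} = \left(\left(8 \cdot 4\right)^{2}\right)^{2} = \left(32^{2}\right)^{2} = 1024^{2} = 1048576$)
$q{\left(z{\left(14 \right)},36 \right)} - -47907 = 1048576 - -47907 = 1048576 + 47907 = 1096483$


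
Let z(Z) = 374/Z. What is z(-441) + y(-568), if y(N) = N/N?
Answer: 67/441 ≈ 0.15193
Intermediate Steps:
y(N) = 1
z(-441) + y(-568) = 374/(-441) + 1 = 374*(-1/441) + 1 = -374/441 + 1 = 67/441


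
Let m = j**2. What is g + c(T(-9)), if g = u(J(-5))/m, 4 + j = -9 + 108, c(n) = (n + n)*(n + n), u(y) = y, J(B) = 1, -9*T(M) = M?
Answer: 36101/9025 ≈ 4.0001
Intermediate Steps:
T(M) = -M/9
c(n) = 4*n**2 (c(n) = (2*n)*(2*n) = 4*n**2)
j = 95 (j = -4 + (-9 + 108) = -4 + 99 = 95)
m = 9025 (m = 95**2 = 9025)
g = 1/9025 ≈ 0.00011080
g + c(T(-9)) = 1/9025 + 4*(-1/9*(-9))**2 = 1/9025 + 4*1**2 = 1/9025 + 4*1 = 1/9025 + 4 = 36101/9025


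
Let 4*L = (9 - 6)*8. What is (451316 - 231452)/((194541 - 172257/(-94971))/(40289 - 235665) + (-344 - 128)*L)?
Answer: -21247856321682/273783276695 ≈ -77.608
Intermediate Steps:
L = 6 (L = ((9 - 6)*8)/4 = (3*8)/4 = (1/4)*24 = 6)
(451316 - 231452)/((194541 - 172257/(-94971))/(40289 - 235665) + (-344 - 128)*L) = (451316 - 231452)/((194541 - 172257/(-94971))/(40289 - 235665) + (-344 - 128)*6) = 219864/((194541 - 172257*(-1/94971))/(-195376) - 472*6) = 219864/((194541 + 57419/31657)*(-1/195376) - 2832) = 219864/((6158641856/31657)*(-1/195376) - 2832) = 219864/(-384915116/386563627 - 2832) = 219864/(-1095133106780/386563627) = 219864*(-386563627/1095133106780) = -21247856321682/273783276695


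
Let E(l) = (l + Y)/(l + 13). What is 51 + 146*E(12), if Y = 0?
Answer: 3027/25 ≈ 121.08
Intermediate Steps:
E(l) = l/(13 + l) (E(l) = (l + 0)/(l + 13) = l/(13 + l))
51 + 146*E(12) = 51 + 146*(12/(13 + 12)) = 51 + 146*(12/25) = 51 + 1752/25 = 3027/25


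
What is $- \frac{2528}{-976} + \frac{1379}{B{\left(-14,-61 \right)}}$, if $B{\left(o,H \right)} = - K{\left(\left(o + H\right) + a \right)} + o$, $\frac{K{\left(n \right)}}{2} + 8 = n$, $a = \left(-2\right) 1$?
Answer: $\frac{108767}{9516} \approx 11.43$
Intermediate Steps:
$a = -2$
$K{\left(n \right)} = -16 + 2 n$
$B{\left(o,H \right)} = 20 - o - 2 H$ ($B{\left(o,H \right)} = - (-16 + 2 \left(\left(o + H\right) - 2\right)) + o = - (-16 + 2 \left(\left(H + o\right) - 2\right)) + o = - (-16 + 2 \left(-2 + H + o\right)) + o = - (-16 + \left(-4 + 2 H + 2 o\right)) + o = - (-20 + 2 H + 2 o) + o = \left(20 - 2 H - 2 o\right) + o = 20 - o - 2 H$)
$- \frac{2528}{-976} + \frac{1379}{B{\left(-14,-61 \right)}} = - \frac{2528}{-976} + \frac{1379}{20 - -14 - -122} = \left(-2528\right) \left(- \frac{1}{976}\right) + \frac{1379}{20 + 14 + 122} = \frac{158}{61} + \frac{1379}{156} = \frac{108767}{9516}$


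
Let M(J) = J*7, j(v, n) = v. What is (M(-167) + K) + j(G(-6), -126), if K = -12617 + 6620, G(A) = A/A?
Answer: -7165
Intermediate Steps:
G(A) = 1
M(J) = 7*J
K = -5997
(M(-167) + K) + j(G(-6), -126) = (7*(-167) - 5997) + 1 = (-1169 - 5997) + 1 = -7166 + 1 = -7165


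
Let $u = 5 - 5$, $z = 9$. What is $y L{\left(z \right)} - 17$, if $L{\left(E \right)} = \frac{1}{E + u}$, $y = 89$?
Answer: $- \frac{64}{9} \approx -7.1111$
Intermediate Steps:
$u = 0$ ($u = 5 - 5 = 0$)
$L{\left(E \right)} = \frac{1}{E}$ ($L{\left(E \right)} = \frac{1}{E + 0} = \frac{1}{E}$)
$y L{\left(z \right)} - 17 = \frac{89}{9} - 17 = - \frac{64}{9}$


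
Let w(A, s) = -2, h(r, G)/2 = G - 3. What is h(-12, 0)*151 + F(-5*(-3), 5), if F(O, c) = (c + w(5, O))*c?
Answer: -891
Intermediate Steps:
h(r, G) = -6 + 2*G (h(r, G) = 2*(G - 3) = 2*(-3 + G) = -6 + 2*G)
F(O, c) = c*(-2 + c) (F(O, c) = (c - 2)*c = (-2 + c)*c = c*(-2 + c))
h(-12, 0)*151 + F(-5*(-3), 5) = (-6 + 2*0)*151 + 5*(-2 + 5) = (-6 + 0)*151 + 5*3 = -6*151 + 15 = -906 + 15 = -891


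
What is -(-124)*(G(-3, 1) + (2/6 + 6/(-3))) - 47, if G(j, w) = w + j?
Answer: -1505/3 ≈ -501.67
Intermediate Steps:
G(j, w) = j + w
-(-124)*(G(-3, 1) + (2/6 + 6/(-3))) - 47 = -(-124)*((-3 + 1) + (2/6 + 6/(-3))) - 47 = -(-124)*(-2 + (2*(⅙) + 6*(-⅓))) - 47 = -(-124)*(-2 + (⅓ - 2)) - 47 = -(-124)*(-2 - 5/3) - 47 = -(-124)*(-11)/3 - 47 = -62*22/3 - 47 = -1364/3 - 47 = -1505/3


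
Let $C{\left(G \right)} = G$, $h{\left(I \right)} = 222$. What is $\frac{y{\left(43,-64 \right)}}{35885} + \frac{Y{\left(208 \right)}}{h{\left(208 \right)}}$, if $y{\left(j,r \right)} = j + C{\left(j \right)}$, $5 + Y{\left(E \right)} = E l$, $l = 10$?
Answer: $\frac{74480467}{7966470} \approx 9.3492$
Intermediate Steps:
$Y{\left(E \right)} = -5 + 10 E$ ($Y{\left(E \right)} = -5 + E 10 = -5 + 10 E$)
$y{\left(j,r \right)} = 2 j$ ($y{\left(j,r \right)} = j + j = 2 j$)
$\frac{y{\left(43,-64 \right)}}{35885} + \frac{Y{\left(208 \right)}}{h{\left(208 \right)}} = \frac{2 \cdot 43}{35885} + \frac{-5 + 10 \cdot 208}{222} = 86 \cdot \frac{1}{35885} + \left(-5 + 2080\right) \frac{1}{222} = \frac{86}{35885} + 2075 \cdot \frac{1}{222} = \frac{86}{35885} + \frac{2075}{222} = \frac{74480467}{7966470}$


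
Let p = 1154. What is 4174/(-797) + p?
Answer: 915564/797 ≈ 1148.8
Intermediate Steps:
4174/(-797) + p = 4174/(-797) + 1154 = 4174*(-1/797) + 1154 = -4174/797 + 1154 = 915564/797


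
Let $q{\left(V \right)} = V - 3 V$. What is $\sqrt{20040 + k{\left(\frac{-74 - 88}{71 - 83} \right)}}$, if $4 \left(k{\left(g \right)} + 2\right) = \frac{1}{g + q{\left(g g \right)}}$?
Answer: $\frac{\sqrt{1097200689}}{234} \approx 141.56$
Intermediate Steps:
$q{\left(V \right)} = - 2 V$
$k{\left(g \right)} = -2 + \frac{1}{4 \left(g - 2 g^{2}\right)}$ ($k{\left(g \right)} = -2 + \frac{1}{4 \left(g - 2 g g\right)} = -2 + \frac{1}{4 \left(g - 2 g^{2}\right)}$)
$\sqrt{20040 + k{\left(\frac{-74 - 88}{71 - 83} \right)}} = \sqrt{20040 + \frac{-1 - 16 \left(\frac{-74 - 88}{71 - 83}\right)^{2} + 8 \frac{-74 - 88}{71 - 83}}{4 \frac{-74 - 88}{71 - 83} \left(-1 + 2 \frac{-74 - 88}{71 - 83}\right)}} = \sqrt{20040 + \frac{-1 - 16 \left(- \frac{162}{-12}\right)^{2} + 8 \left(- \frac{162}{-12}\right)}{4 \left(- \frac{162}{-12}\right) \left(-1 + 2 \left(- \frac{162}{-12}\right)\right)}} = \sqrt{20040 + \frac{-1 - 16 \left(\left(-162\right) \left(- \frac{1}{12}\right)\right)^{2} + 8 \left(\left(-162\right) \left(- \frac{1}{12}\right)\right)}{4 \left(\left(-162\right) \left(- \frac{1}{12}\right)\right) \left(-1 + 2 \left(\left(-162\right) \left(- \frac{1}{12}\right)\right)\right)}} = \sqrt{20040 + \frac{-1 - 16 \left(\frac{27}{2}\right)^{2} + 8 \cdot \frac{27}{2}}{4 \cdot \frac{27}{2} \left(-1 + 2 \cdot \frac{27}{2}\right)}} = \sqrt{20040 + \frac{1}{4} \cdot \frac{2}{27} \frac{1}{-1 + 27} \left(-1 - 2916 + 108\right)} = \sqrt{20040 + \frac{1}{4} \cdot \frac{2}{27} \cdot \frac{1}{26} \left(-1 - 2916 + 108\right)} = \sqrt{20040 + \frac{1}{4} \cdot \frac{2}{27} \cdot \frac{1}{26} \left(-2809\right)} = \sqrt{20040 - \frac{2809}{1404}} = \sqrt{\frac{28133351}{1404}} = \frac{\sqrt{1097200689}}{234}$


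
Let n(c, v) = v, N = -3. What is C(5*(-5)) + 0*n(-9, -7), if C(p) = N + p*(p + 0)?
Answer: 622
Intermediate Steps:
C(p) = -3 + p² (C(p) = -3 + p*(p + 0) = -3 + p*p = -3 + p²)
C(5*(-5)) + 0*n(-9, -7) = (-3 + (5*(-5))²) + 0*(-7) = (-3 + (-25)²) + 0 = (-3 + 625) + 0 = 622 + 0 = 622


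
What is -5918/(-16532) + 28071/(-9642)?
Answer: -16958684/6641731 ≈ -2.5534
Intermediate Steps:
-5918/(-16532) + 28071/(-9642) = -5918*(-1/16532) + 28071*(-1/9642) = 2959/8266 - 9357/3214 = -16958684/6641731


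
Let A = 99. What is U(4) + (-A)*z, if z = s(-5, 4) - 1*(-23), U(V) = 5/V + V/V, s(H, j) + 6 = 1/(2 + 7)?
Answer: -6767/4 ≈ -1691.8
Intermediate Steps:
s(H, j) = -53/9 (s(H, j) = -6 + 1/(2 + 7) = -6 + 1/9 = -53/9)
U(V) = 1 + 5/V (U(V) = 5/V + 1 = 1 + 5/V)
z = 154/9 (z = -53/9 - 1*(-23) = -53/9 + 23 = 154/9 ≈ 17.111)
U(4) + (-A)*z = (5 + 4)/4 - 1*99*(154/9) = (1/4)*9 - 99*154/9 = 9/4 - 1694 = -6767/4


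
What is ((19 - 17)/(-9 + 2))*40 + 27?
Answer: 109/7 ≈ 15.571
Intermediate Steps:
((19 - 17)/(-9 + 2))*40 + 27 = (2/(-7))*40 + 27 = (2*(-1/7))*40 + 27 = -2/7*40 + 27 = -80/7 + 27 = 109/7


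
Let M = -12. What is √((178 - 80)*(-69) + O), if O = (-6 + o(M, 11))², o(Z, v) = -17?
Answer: I*√6233 ≈ 78.949*I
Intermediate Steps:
O = 529 (O = (-6 - 17)² = (-23)² = 529)
√((178 - 80)*(-69) + O) = √((178 - 80)*(-69) + 529) = √(98*(-69) + 529) = √(-6762 + 529) = √(-6233) = I*√6233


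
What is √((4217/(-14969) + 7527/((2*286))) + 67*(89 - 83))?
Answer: 5*√1799743781693/329318 ≈ 20.369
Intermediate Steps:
√((4217/(-14969) + 7527/((2*286))) + 67*(89 - 83)) = √((4217*(-1/14969) + 7527/572) + 67*6) = √((-4217/14969 + 7527*(1/572)) + 402) = √((-4217/14969 + 579/44) + 402) = √(8481503/658636 + 402) = √(273253175/658636) = 5*√1799743781693/329318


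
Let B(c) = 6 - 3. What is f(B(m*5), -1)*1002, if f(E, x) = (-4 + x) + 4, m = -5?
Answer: -1002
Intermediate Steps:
B(c) = 3
f(E, x) = x
f(B(m*5), -1)*1002 = -1*1002 = -1002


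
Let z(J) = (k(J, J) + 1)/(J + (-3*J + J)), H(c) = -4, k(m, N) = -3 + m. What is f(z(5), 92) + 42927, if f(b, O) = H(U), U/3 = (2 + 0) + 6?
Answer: 42923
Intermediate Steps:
U = 24 (U = 3*((2 + 0) + 6) = 3*(2 + 6) = 3*8 = 24)
z(J) = -(-2 + J)/J (z(J) = ((-3 + J) + 1)/(J + (-3*J + J)) = (-2 + J)/(J - 2*J) = (-2 + J)/((-J)) = (-2 + J)*(-1/J) = -(-2 + J)/J)
f(b, O) = -4
f(z(5), 92) + 42927 = -4 + 42927 = 42923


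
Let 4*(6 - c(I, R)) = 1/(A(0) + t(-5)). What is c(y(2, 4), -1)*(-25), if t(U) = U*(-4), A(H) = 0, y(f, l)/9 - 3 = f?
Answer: -2395/16 ≈ -149.69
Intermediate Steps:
y(f, l) = 27 + 9*f
t(U) = -4*U
c(I, R) = 479/80 (c(I, R) = 6 - 1/(4*(0 - 4*(-5))) = 6 - 1/(4*(0 + 20)) = 6 - 1/4/20 = 6 - 1/4*1/20 = 6 - 1/80 = 479/80)
c(y(2, 4), -1)*(-25) = (479/80)*(-25) = -2395/16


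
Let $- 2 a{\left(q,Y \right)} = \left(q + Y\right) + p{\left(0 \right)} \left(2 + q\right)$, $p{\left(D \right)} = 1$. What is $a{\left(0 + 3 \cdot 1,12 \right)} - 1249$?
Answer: $-1259$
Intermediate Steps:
$a{\left(q,Y \right)} = -1 - q - \frac{Y}{2}$ ($a{\left(q,Y \right)} = - \frac{\left(q + Y\right) + 1 \left(2 + q\right)}{2} = - \frac{\left(Y + q\right) + \left(2 + q\right)}{2} = - \frac{2 + Y + 2 q}{2} = -1 - q - \frac{Y}{2}$)
$a{\left(0 + 3 \cdot 1,12 \right)} - 1249 = \left(-1 - \left(0 + 3 \cdot 1\right) - 6\right) - 1249 = \left(-1 - \left(0 + 3\right) - 6\right) - 1249 = \left(-1 - 3 - 6\right) - 1249 = -10 - 1249 = -1259$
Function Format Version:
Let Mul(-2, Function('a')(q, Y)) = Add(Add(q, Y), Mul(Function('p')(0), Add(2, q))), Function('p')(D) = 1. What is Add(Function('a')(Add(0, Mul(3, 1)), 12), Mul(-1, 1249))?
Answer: -1259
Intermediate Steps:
Function('a')(q, Y) = Add(-1, Mul(-1, q), Mul(Rational(-1, 2), Y)) (Function('a')(q, Y) = Mul(Rational(-1, 2), Add(Add(q, Y), Mul(1, Add(2, q)))) = Mul(Rational(-1, 2), Add(Add(Y, q), Add(2, q))) = Mul(Rational(-1, 2), Add(2, Y, Mul(2, q))) = Add(-1, Mul(-1, q), Mul(Rational(-1, 2), Y)))
Add(Function('a')(Add(0, Mul(3, 1)), 12), Mul(-1, 1249)) = Add(Add(-1, Mul(-1, Add(0, Mul(3, 1))), Mul(Rational(-1, 2), 12)), Mul(-1, 1249)) = Add(Add(-1, Mul(-1, Add(0, 3)), -6), -1249) = Add(Add(-1, Mul(-1, 3), -6), -1249) = Add(Add(-1, -3, -6), -1249) = Add(-10, -1249) = -1259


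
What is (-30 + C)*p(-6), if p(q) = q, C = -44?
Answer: 444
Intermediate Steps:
(-30 + C)*p(-6) = (-30 - 44)*(-6) = -74*(-6) = 444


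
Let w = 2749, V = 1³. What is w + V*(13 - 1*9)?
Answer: 2753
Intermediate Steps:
V = 1
w + V*(13 - 1*9) = 2749 + 1*(13 - 1*9) = 2749 + 1*(13 - 9) = 2749 + 1*4 = 2749 + 4 = 2753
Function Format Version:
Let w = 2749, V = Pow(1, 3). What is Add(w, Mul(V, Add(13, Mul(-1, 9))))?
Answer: 2753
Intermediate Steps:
V = 1
Add(w, Mul(V, Add(13, Mul(-1, 9)))) = Add(2749, Mul(1, Add(13, Mul(-1, 9)))) = Add(2749, Mul(1, Add(13, -9))) = Add(2749, Mul(1, 4)) = Add(2749, 4) = 2753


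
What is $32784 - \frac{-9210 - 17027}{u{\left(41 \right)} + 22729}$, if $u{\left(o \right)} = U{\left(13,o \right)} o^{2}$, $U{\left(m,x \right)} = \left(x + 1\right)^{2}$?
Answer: $\frac{97959044429}{2988013} \approx 32784.0$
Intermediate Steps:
$U{\left(m,x \right)} = \left(1 + x\right)^{2}$
$u{\left(o \right)} = o^{2} \left(1 + o\right)^{2}$ ($u{\left(o \right)} = \left(1 + o\right)^{2} o^{2} = o^{2} \left(1 + o\right)^{2}$)
$32784 - \frac{-9210 - 17027}{u{\left(41 \right)} + 22729} = 32784 - \frac{-9210 - 17027}{41^{2} \left(1 + 41\right)^{2} + 22729} = 32784 - - \frac{26237}{1681 \cdot 42^{2} + 22729} = 32784 - - \frac{26237}{1681 \cdot 1764 + 22729} = 32784 - - \frac{26237}{2965284 + 22729} = 32784 - - \frac{26237}{2988013} = 32784 + \frac{26237}{2988013} = \frac{97959044429}{2988013}$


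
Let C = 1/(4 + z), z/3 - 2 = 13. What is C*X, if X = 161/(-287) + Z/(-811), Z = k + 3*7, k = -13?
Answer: -18981/1629299 ≈ -0.011650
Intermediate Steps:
z = 45 (z = 6 + 3*13 = 6 + 39 = 45)
Z = 8 (Z = -13 + 3*7 = -13 + 21 = 8)
C = 1/49 (C = 1/(4 + 45) = 1/49 ≈ 0.020408)
X = -18981/33251 (X = 161/(-287) + 8/(-811) = 161*(-1/287) + 8*(-1/811) = -23/41 - 8/811 = -18981/33251 ≈ -0.57084)
C*X = (1/49)*(-18981/33251) = -18981/1629299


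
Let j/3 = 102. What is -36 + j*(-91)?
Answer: -27882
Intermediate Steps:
j = 306 (j = 3*102 = 306)
-36 + j*(-91) = -36 + 306*(-91) = -36 - 27846 = -27882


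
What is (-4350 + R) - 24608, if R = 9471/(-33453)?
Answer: -46130545/1593 ≈ -28958.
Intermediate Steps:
R = -451/1593 (R = 9471*(-1/33453) = -451/1593 ≈ -0.28311)
(-4350 + R) - 24608 = (-4350 - 451/1593) - 24608 = -6930001/1593 - 24608 = -46130545/1593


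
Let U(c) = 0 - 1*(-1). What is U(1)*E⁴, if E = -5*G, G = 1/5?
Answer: 1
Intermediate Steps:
U(c) = 1 (U(c) = 0 + 1 = 1)
G = ⅕ ≈ 0.20000
E = -1 (E = -5*⅕ = -1)
U(1)*E⁴ = 1*(-1)⁴ = 1*1 = 1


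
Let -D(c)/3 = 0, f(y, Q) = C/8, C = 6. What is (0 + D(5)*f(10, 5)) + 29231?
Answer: 29231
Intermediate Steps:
f(y, Q) = ¾ (f(y, Q) = 6/8 = 6*(⅛) = ¾)
D(c) = 0 (D(c) = -3*0 = 0)
(0 + D(5)*f(10, 5)) + 29231 = (0 + 0*(¾)) + 29231 = (0 + 0) + 29231 = 0 + 29231 = 29231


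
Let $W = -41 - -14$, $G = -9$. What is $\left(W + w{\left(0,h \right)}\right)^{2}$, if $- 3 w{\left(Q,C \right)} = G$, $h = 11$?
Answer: $576$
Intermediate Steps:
$w{\left(Q,C \right)} = 3$ ($w{\left(Q,C \right)} = \left(- \frac{1}{3}\right) \left(-9\right) = 3$)
$W = -27$ ($W = -41 + 14 = -27$)
$\left(W + w{\left(0,h \right)}\right)^{2} = \left(-27 + 3\right)^{2} = \left(-24\right)^{2} = 576$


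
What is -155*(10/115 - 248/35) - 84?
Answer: 161130/161 ≈ 1000.8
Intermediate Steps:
-155*(10/115 - 248/35) - 84 = -155*(10*(1/115) - 248*1/35) - 84 = -155*(2/23 - 248/35) - 84 = -155*(-5634/805) - 84 = 174654/161 - 84 = 161130/161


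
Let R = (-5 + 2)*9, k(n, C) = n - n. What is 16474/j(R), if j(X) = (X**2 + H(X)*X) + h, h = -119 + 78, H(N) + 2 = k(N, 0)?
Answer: 8237/371 ≈ 22.202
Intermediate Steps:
k(n, C) = 0
R = -27 (R = -3*9 = -27)
H(N) = -2 (H(N) = -2 + 0 = -2)
h = -41
j(X) = -41 + X**2 - 2*X (j(X) = (X**2 - 2*X) - 41 = -41 + X**2 - 2*X)
16474/j(R) = 16474/(-41 + (-27)**2 - 2*(-27)) = 16474/(-41 + 729 + 54) = 16474/742 = 16474*(1/742) = 8237/371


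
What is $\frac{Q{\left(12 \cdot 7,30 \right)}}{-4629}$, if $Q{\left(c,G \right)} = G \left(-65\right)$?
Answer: $\frac{650}{1543} \approx 0.42126$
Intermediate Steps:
$Q{\left(c,G \right)} = - 65 G$
$\frac{Q{\left(12 \cdot 7,30 \right)}}{-4629} = \frac{\left(-65\right) 30}{-4629} = \left(-1950\right) \left(- \frac{1}{4629}\right) = \frac{650}{1543}$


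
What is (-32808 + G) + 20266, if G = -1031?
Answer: -13573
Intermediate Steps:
(-32808 + G) + 20266 = (-32808 - 1031) + 20266 = -33839 + 20266 = -13573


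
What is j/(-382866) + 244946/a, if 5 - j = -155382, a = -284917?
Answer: -138053893115/109085032122 ≈ -1.2656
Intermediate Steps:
j = 155387 (j = 5 - 1*(-155382) = 5 + 155382 = 155387)
j/(-382866) + 244946/a = 155387/(-382866) + 244946/(-284917) = 155387*(-1/382866) + 244946*(-1/284917) = -155387/382866 - 244946/284917 = -138053893115/109085032122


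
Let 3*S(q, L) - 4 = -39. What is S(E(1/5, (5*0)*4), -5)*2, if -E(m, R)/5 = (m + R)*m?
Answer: -70/3 ≈ -23.333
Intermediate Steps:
E(m, R) = -5*m*(R + m) (E(m, R) = -5*(m + R)*m = -5*(R + m)*m = -5*m*(R + m))
S(q, L) = -35/3 (S(q, L) = 4/3 + (⅓)*(-39) = 4/3 - 13 = -35/3)
S(E(1/5, (5*0)*4), -5)*2 = -35/3*2 = -70/3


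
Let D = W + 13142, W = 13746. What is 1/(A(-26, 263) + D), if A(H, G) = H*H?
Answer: 1/27564 ≈ 3.6279e-5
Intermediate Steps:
D = 26888 (D = 13746 + 13142 = 26888)
A(H, G) = H²
1/(A(-26, 263) + D) = 1/((-26)² + 26888) = 1/(676 + 26888) = 1/27564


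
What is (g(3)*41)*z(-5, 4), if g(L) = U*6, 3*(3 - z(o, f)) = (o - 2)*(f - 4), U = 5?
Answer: 3690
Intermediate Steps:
z(o, f) = 3 - (-4 + f)*(-2 + o)/3 (z(o, f) = 3 - (o - 2)*(f - 4)/3 = 3 - (-2 + o)*(-4 + f)/3 = 3 - (-4 + f)*(-2 + o)/3)
g(L) = 30 (g(L) = 5*6 = 30)
(g(3)*41)*z(-5, 4) = (30*41)*(⅓ + (⅔)*4 + (4/3)*(-5) - ⅓*4*(-5)) = 1230*(⅓ + 8/3 - 20/3 + 20/3) = 1230*3 = 3690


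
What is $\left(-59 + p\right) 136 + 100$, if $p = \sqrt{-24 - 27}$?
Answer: $-7924 + 136 i \sqrt{51} \approx -7924.0 + 971.23 i$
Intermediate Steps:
$p = i \sqrt{51}$ ($p = \sqrt{-51} = i \sqrt{51} \approx 7.1414 i$)
$\left(-59 + p\right) 136 + 100 = \left(-59 + i \sqrt{51}\right) 136 + 100 = \left(-8024 + 136 i \sqrt{51}\right) + 100 = -7924 + 136 i \sqrt{51}$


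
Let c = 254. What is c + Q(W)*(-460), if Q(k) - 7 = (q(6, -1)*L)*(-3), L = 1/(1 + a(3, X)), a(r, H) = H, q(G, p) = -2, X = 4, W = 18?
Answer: -3518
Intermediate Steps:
L = ⅕ (L = 1/(1 + 4) = 1/5 = ⅕ ≈ 0.20000)
Q(k) = 41/5 (Q(k) = 7 - 2*⅕*(-3) = 7 - ⅖*(-3) = 7 + 6/5 = 41/5)
c + Q(W)*(-460) = 254 + (41/5)*(-460) = 254 - 3772 = -3518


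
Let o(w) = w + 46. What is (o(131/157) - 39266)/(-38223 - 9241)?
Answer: 6157409/7451848 ≈ 0.82629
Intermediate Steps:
o(w) = 46 + w
(o(131/157) - 39266)/(-38223 - 9241) = ((46 + 131/157) - 39266)/(-38223 - 9241) = ((46 + 131*(1/157)) - 39266)/(-47464) = ((46 + 131/157) - 39266)*(-1/47464) = (7353/157 - 39266)*(-1/47464) = -6157409/157*(-1/47464) = 6157409/7451848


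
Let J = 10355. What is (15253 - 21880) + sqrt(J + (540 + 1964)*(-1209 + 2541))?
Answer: -6627 + sqrt(3345683) ≈ -4797.9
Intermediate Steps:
(15253 - 21880) + sqrt(J + (540 + 1964)*(-1209 + 2541)) = (15253 - 21880) + sqrt(10355 + (540 + 1964)*(-1209 + 2541)) = -6627 + sqrt(10355 + 2504*1332) = -6627 + sqrt(10355 + 3335328) = -6627 + sqrt(3345683)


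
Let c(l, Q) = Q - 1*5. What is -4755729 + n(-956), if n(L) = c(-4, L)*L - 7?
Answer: -3837020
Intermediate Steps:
c(l, Q) = -5 + Q (c(l, Q) = Q - 5 = -5 + Q)
n(L) = -7 + L*(-5 + L) (n(L) = (-5 + L)*L - 7 = L*(-5 + L) - 7 = -7 + L*(-5 + L))
-4755729 + n(-956) = -4755729 + (-7 - 956*(-5 - 956)) = -4755729 + (-7 - 956*(-961)) = -4755729 + (-7 + 918716) = -4755729 + 918709 = -3837020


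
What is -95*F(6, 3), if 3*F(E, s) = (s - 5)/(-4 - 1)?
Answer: -38/3 ≈ -12.667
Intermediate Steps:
F(E, s) = 1/3 - s/15 (F(E, s) = ((s - 5)/(-4 - 1))/3 = ((-5 + s)/(-5))/3 = ((-5 + s)*(-1/5))/3 = (1 - s/5)/3 = 1/3 - s/15)
-95*F(6, 3) = -95*(1/3 - 1/15*3) = -95*(1/3 - 1/5) = -95*2/15 = -38/3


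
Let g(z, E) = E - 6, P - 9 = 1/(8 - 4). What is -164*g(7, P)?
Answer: -533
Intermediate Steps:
P = 37/4 (P = 9 + 1/(8 - 4) = 9 + 1/4 = 9 + ¼ = 37/4 ≈ 9.2500)
g(z, E) = -6 + E
-164*g(7, P) = -164*(-6 + 37/4) = -164*13/4 = -533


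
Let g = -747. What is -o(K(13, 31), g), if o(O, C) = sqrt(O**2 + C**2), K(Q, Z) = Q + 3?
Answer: -sqrt(558265) ≈ -747.17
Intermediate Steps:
K(Q, Z) = 3 + Q
o(O, C) = sqrt(C**2 + O**2)
-o(K(13, 31), g) = -sqrt((-747)**2 + (3 + 13)**2) = -sqrt(558009 + 16**2) = -sqrt(558009 + 256) = -sqrt(558265)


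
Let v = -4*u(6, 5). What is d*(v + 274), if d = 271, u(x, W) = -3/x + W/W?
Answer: 73712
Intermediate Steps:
u(x, W) = 1 - 3/x (u(x, W) = -3/x + 1 = 1 - 3/x)
v = -2 (v = -4*(-3 + 6)/6 = -2*3/3 = -4*½ = -2)
d*(v + 274) = 271*(-2 + 274) = 271*272 = 73712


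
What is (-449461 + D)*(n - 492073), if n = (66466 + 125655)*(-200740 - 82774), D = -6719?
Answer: 24847889789100060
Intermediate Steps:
n = -54468993194 (n = 192121*(-283514) = -54468993194)
(-449461 + D)*(n - 492073) = (-449461 - 6719)*(-54468993194 - 492073) = -456180*(-54469485267) = 24847889789100060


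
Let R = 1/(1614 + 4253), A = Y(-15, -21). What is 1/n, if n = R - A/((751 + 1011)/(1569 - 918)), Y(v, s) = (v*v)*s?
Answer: 10337654/18046747087 ≈ 0.00057283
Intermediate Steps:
Y(v, s) = s*v² (Y(v, s) = v²*s = s*v²)
A = -4725 (A = -21*(-15)² = -21*225 = -4725)
R = 1/5867 ≈ 0.00017044
n = 18046747087/10337654 (n = 1/5867 - (-4725)/((751 + 1011)/(1569 - 918)) = 1/5867 - (-4725)/(1762/651) = 1/5867 - (-4725)/(1762*(1/651)) = 1/5867 - (-4725)/1762/651 = 1/5867 - (-4725)*651/1762 = 1/5867 - 1*(-3075975/1762) = 1/5867 + 3075975/1762 = 18046747087/10337654 ≈ 1745.7)
1/n = 1/(18046747087/10337654) = 10337654/18046747087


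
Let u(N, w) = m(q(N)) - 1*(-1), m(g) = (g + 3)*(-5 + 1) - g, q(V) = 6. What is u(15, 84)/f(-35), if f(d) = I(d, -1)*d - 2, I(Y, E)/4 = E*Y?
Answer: 41/4902 ≈ 0.0083639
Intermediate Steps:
I(Y, E) = 4*E*Y (I(Y, E) = 4*(E*Y) = 4*E*Y)
m(g) = -12 - 5*g (m(g) = (3 + g)*(-4) - g = (-12 - 4*g) - g = -12 - 5*g)
f(d) = -2 - 4*d**2 (f(d) = (4*(-1)*d)*d - 2 = (-4*d)*d - 2 = -4*d**2 - 2 = -2 - 4*d**2)
u(N, w) = -41 (u(N, w) = (-12 - 5*6) - 1*(-1) = (-12 - 30) + 1 = -42 + 1 = -41)
u(15, 84)/f(-35) = -41/(-2 - 4*(-35)**2) = -41/(-2 - 4*1225) = -41/(-2 - 4900) = -41/(-4902) = -41*(-1/4902) = 41/4902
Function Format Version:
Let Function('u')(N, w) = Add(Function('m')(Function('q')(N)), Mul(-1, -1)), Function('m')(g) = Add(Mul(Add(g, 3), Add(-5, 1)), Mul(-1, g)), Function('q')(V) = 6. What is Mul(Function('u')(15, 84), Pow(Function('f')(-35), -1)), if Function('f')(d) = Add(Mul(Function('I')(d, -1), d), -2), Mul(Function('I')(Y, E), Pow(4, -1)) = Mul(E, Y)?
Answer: Rational(41, 4902) ≈ 0.0083639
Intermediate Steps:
Function('I')(Y, E) = Mul(4, E, Y) (Function('I')(Y, E) = Mul(4, Mul(E, Y)) = Mul(4, E, Y))
Function('m')(g) = Add(-12, Mul(-5, g)) (Function('m')(g) = Add(Mul(Add(3, g), -4), Mul(-1, g)) = Add(Add(-12, Mul(-4, g)), Mul(-1, g)) = Add(-12, Mul(-5, g)))
Function('f')(d) = Add(-2, Mul(-4, Pow(d, 2))) (Function('f')(d) = Add(Mul(Mul(4, -1, d), d), -2) = Add(Mul(Mul(-4, d), d), -2) = Add(Mul(-4, Pow(d, 2)), -2) = Add(-2, Mul(-4, Pow(d, 2))))
Function('u')(N, w) = -41 (Function('u')(N, w) = Add(Add(-12, Mul(-5, 6)), Mul(-1, -1)) = Add(Add(-12, -30), 1) = Add(-42, 1) = -41)
Mul(Function('u')(15, 84), Pow(Function('f')(-35), -1)) = Mul(-41, Pow(Add(-2, Mul(-4, Pow(-35, 2))), -1)) = Mul(-41, Pow(Add(-2, Mul(-4, 1225)), -1)) = Mul(-41, Pow(Add(-2, -4900), -1)) = Mul(-41, Pow(-4902, -1)) = Mul(-41, Rational(-1, 4902)) = Rational(41, 4902)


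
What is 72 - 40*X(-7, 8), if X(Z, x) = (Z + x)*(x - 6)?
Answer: -8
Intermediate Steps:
X(Z, x) = (-6 + x)*(Z + x) (X(Z, x) = (Z + x)*(-6 + x) = (-6 + x)*(Z + x))
72 - 40*X(-7, 8) = 72 - 40*(8² - 6*(-7) - 6*8 - 7*8) = 72 - 40*(64 + 42 - 48 - 56) = 72 - 40*2 = 72 - 80 = -8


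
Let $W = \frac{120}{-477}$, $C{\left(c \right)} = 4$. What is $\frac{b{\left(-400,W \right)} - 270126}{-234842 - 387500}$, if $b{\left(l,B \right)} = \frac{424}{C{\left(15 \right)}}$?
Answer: $\frac{135010}{311171} \approx 0.43388$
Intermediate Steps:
$W = - \frac{40}{159}$ ($W = 120 \left(- \frac{1}{477}\right) = - \frac{40}{159} \approx -0.25157$)
$b{\left(l,B \right)} = 106$ ($b{\left(l,B \right)} = \frac{424}{4} = 424 \cdot \frac{1}{4} = 106$)
$\frac{b{\left(-400,W \right)} - 270126}{-234842 - 387500} = \frac{106 - 270126}{-234842 - 387500} = - \frac{270020}{-622342} = \left(-270020\right) \left(- \frac{1}{622342}\right) = \frac{135010}{311171}$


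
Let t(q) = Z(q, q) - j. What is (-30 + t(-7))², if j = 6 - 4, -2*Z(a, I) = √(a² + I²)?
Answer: 2097/2 + 224*√2 ≈ 1365.3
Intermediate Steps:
Z(a, I) = -√(I² + a²)/2 (Z(a, I) = -√(a² + I²)/2 = -√(I² + a²)/2)
j = 2
t(q) = -2 - √2*√(q²)/2 (t(q) = -√(q² + q²)/2 - 1*2 = -√2*√(q²)/2 - 2 = -2 - √2*√(q²)/2)
(-30 + t(-7))² = (-30 + (-2 - √2*√((-7)²)/2))² = (-30 + (-2 - √2*√49/2))² = (-30 + (-2 - ½*√2*7))² = (-30 + (-2 - 7*√2/2))² = (-32 - 7*√2/2)²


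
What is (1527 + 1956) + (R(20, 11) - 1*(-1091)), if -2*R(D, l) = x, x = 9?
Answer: 9139/2 ≈ 4569.5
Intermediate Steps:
R(D, l) = -9/2 (R(D, l) = -½*9 = -9/2)
(1527 + 1956) + (R(20, 11) - 1*(-1091)) = (1527 + 1956) + (-9/2 - 1*(-1091)) = 3483 + (-9/2 + 1091) = 3483 + 2173/2 = 9139/2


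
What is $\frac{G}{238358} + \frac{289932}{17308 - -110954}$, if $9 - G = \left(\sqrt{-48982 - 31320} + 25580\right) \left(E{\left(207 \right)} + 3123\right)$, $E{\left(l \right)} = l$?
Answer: $- \frac{1809404660131}{5095378966} - \frac{1665 i \sqrt{80302}}{119179} \approx -355.11 - 3.9589 i$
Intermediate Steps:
$G = -85181391 - 3330 i \sqrt{80302}$ ($G = 9 - \left(\sqrt{-48982 - 31320} + 25580\right) \left(207 + 3123\right) = 9 - \left(\sqrt{-80302} + 25580\right) 3330 = 9 - \left(i \sqrt{80302} + 25580\right) 3330 = 9 - \left(25580 + i \sqrt{80302}\right) 3330 = 9 - \left(85181400 + 3330 i \sqrt{80302}\right) = -85181391 - 3330 i \sqrt{80302} \approx -8.5181 \cdot 10^{7} - 9.4364 \cdot 10^{5} i$)
$\frac{G}{238358} + \frac{289932}{17308 - -110954} = \frac{-85181391 - 3330 i \sqrt{80302}}{238358} + \frac{289932}{17308 - -110954} = \left(-85181391 - 3330 i \sqrt{80302}\right) \frac{1}{238358} + \frac{289932}{17308 + 110954} = \left(- \frac{85181391}{238358} - \frac{1665 i \sqrt{80302}}{119179}\right) + \frac{289932}{128262} = \left(- \frac{85181391}{238358} - \frac{1665 i \sqrt{80302}}{119179}\right) + 289932 \cdot \frac{1}{128262} = \left(- \frac{85181391}{238358} - \frac{1665 i \sqrt{80302}}{119179}\right) + \frac{48322}{21377} = - \frac{1809404660131}{5095378966} - \frac{1665 i \sqrt{80302}}{119179}$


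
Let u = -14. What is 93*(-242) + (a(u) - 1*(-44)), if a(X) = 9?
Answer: -22453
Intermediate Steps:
93*(-242) + (a(u) - 1*(-44)) = 93*(-242) + (9 - 1*(-44)) = -22506 + (9 + 44) = -22506 + 53 = -22453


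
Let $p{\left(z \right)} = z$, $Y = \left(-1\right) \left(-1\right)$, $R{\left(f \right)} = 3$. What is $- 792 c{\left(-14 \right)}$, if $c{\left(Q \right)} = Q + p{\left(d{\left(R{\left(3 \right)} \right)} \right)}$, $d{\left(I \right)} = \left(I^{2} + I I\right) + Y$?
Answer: $-3960$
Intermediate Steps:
$Y = 1$
$d{\left(I \right)} = 1 + 2 I^{2}$ ($d{\left(I \right)} = \left(I^{2} + I I\right) + 1 = \left(I^{2} + I^{2}\right) + 1 = 2 I^{2} + 1 = 1 + 2 I^{2}$)
$c{\left(Q \right)} = 19 + Q$ ($c{\left(Q \right)} = Q + \left(1 + 2 \cdot 3^{2}\right) = Q + \left(1 + 2 \cdot 9\right) = Q + \left(1 + 18\right) = Q + 19 = 19 + Q$)
$- 792 c{\left(-14 \right)} = - 792 \left(19 - 14\right) = \left(-792\right) 5 = -3960$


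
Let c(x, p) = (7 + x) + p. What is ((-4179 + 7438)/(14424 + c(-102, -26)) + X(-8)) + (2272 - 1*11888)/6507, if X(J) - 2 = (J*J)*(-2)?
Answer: -11843103581/93069621 ≈ -127.25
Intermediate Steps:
X(J) = 2 - 2*J**2 (X(J) = 2 + (J*J)*(-2) = 2 + J**2*(-2) = 2 - 2*J**2)
c(x, p) = 7 + p + x
((-4179 + 7438)/(14424 + c(-102, -26)) + X(-8)) + (2272 - 1*11888)/6507 = ((-4179 + 7438)/(14424 + (7 - 26 - 102)) + (2 - 2*(-8)**2)) + (2272 - 1*11888)/6507 = (3259/(14424 - 121) + (2 - 2*64)) + (2272 - 11888)*(1/6507) = (3259/14303 + (2 - 128)) - 9616*1/6507 = (3259*(1/14303) - 126) - 9616/6507 = (3259/14303 - 126) - 9616/6507 = -1798919/14303 - 9616/6507 = -11843103581/93069621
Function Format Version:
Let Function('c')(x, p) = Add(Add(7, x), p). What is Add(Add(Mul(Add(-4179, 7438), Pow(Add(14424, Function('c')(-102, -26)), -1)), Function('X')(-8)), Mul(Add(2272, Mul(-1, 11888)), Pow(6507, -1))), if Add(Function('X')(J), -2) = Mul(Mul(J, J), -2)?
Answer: Rational(-11843103581, 93069621) ≈ -127.25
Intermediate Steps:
Function('X')(J) = Add(2, Mul(-2, Pow(J, 2))) (Function('X')(J) = Add(2, Mul(Mul(J, J), -2)) = Add(2, Mul(Pow(J, 2), -2)) = Add(2, Mul(-2, Pow(J, 2))))
Function('c')(x, p) = Add(7, p, x)
Add(Add(Mul(Add(-4179, 7438), Pow(Add(14424, Function('c')(-102, -26)), -1)), Function('X')(-8)), Mul(Add(2272, Mul(-1, 11888)), Pow(6507, -1))) = Add(Add(Mul(Add(-4179, 7438), Pow(Add(14424, Add(7, -26, -102)), -1)), Add(2, Mul(-2, Pow(-8, 2)))), Mul(Add(2272, Mul(-1, 11888)), Pow(6507, -1))) = Add(Add(Mul(3259, Pow(Add(14424, -121), -1)), Add(2, Mul(-2, 64))), Mul(Add(2272, -11888), Rational(1, 6507))) = Add(Add(Mul(3259, Pow(14303, -1)), Add(2, -128)), Mul(-9616, Rational(1, 6507))) = Add(Add(Mul(3259, Rational(1, 14303)), -126), Rational(-9616, 6507)) = Add(Add(Rational(3259, 14303), -126), Rational(-9616, 6507)) = Add(Rational(-1798919, 14303), Rational(-9616, 6507)) = Rational(-11843103581, 93069621)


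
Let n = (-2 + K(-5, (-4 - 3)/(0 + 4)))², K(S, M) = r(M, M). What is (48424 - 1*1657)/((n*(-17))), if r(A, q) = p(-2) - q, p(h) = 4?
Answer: -14672/75 ≈ -195.63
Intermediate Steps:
r(A, q) = 4 - q
K(S, M) = 4 - M
n = 225/16 (n = (-2 + (4 - (-4 - 3)/(0 + 4)))² = (-2 + (4 - (-7)/4))² = (-2 + (4 - 1*(-7/4)))² = (-2 + (4 + 7/4))² = (-2 + 23/4)² = (15/4)² = 225/16 ≈ 14.063)
(48424 - 1*1657)/((n*(-17))) = (48424 - 1*1657)/(((225/16)*(-17))) = (48424 - 1657)/(-3825/16) = 46767*(-16/3825) = -14672/75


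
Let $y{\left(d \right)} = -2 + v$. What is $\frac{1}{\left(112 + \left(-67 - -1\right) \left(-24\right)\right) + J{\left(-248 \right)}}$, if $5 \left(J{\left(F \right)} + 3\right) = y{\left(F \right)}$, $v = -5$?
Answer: $\frac{5}{8458} \approx 0.00059116$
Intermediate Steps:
$y{\left(d \right)} = -7$ ($y{\left(d \right)} = -2 - 5 = -7$)
$J{\left(F \right)} = - \frac{22}{5}$ ($J{\left(F \right)} = -3 + \frac{1}{5} \left(-7\right) = -3 - \frac{7}{5} = - \frac{22}{5}$)
$\frac{1}{\left(112 + \left(-67 - -1\right) \left(-24\right)\right) + J{\left(-248 \right)}} = \frac{1}{\left(112 + \left(-67 - -1\right) \left(-24\right)\right) - \frac{22}{5}} = \frac{1}{\left(112 + \left(-67 + 1\right) \left(-24\right)\right) - \frac{22}{5}} = \frac{1}{\left(112 - -1584\right) - \frac{22}{5}} = \frac{1}{\left(112 + 1584\right) - \frac{22}{5}} = \frac{1}{1696 - \frac{22}{5}} = \frac{1}{\frac{8458}{5}} = \frac{5}{8458}$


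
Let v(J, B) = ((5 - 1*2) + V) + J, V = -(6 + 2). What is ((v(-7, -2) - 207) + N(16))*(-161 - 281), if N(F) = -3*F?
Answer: 118014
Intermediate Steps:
V = -8 (V = -1*8 = -8)
v(J, B) = -5 + J (v(J, B) = ((5 - 1*2) - 8) + J = ((5 - 2) - 8) + J = (3 - 8) + J = -5 + J)
((v(-7, -2) - 207) + N(16))*(-161 - 281) = (((-5 - 7) - 207) - 3*16)*(-161 - 281) = ((-12 - 207) - 48)*(-442) = (-219 - 48)*(-442) = -267*(-442) = 118014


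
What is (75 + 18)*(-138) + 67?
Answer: -12767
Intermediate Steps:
(75 + 18)*(-138) + 67 = 93*(-138) + 67 = -12834 + 67 = -12767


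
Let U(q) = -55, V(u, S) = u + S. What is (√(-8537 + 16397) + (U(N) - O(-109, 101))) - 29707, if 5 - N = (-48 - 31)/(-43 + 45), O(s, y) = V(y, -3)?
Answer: -29860 + 2*√1965 ≈ -29771.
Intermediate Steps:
V(u, S) = S + u
O(s, y) = -3 + y
N = 89/2 (N = 5 - (-48 - 31)/(-43 + 45) = 5 - (-79)/2 = 5 - 1*(-79/2) = 5 + 79/2 = 89/2 ≈ 44.500)
(√(-8537 + 16397) + (U(N) - O(-109, 101))) - 29707 = (√(-8537 + 16397) + (-55 - (-3 + 101))) - 29707 = (√7860 + (-55 - 1*98)) - 29707 = (2*√1965 + (-55 - 98)) - 29707 = (2*√1965 - 153) - 29707 = (-153 + 2*√1965) - 29707 = -29860 + 2*√1965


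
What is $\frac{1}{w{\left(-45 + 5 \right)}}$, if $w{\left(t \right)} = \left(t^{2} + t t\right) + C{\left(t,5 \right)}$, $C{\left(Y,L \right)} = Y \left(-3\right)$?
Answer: $\frac{1}{3320} \approx 0.0003012$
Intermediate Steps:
$C{\left(Y,L \right)} = - 3 Y$
$w{\left(t \right)} = - 3 t + 2 t^{2}$ ($w{\left(t \right)} = \left(t^{2} + t t\right) - 3 t = \left(t^{2} + t^{2}\right) - 3 t = 2 t^{2} - 3 t = - 3 t + 2 t^{2}$)
$\frac{1}{w{\left(-45 + 5 \right)}} = \frac{1}{\left(-45 + 5\right) \left(-3 + 2 \left(-45 + 5\right)\right)} = \frac{1}{\left(-40\right) \left(-3 + 2 \left(-40\right)\right)} = \frac{1}{\left(-40\right) \left(-3 - 80\right)} = \frac{1}{\left(-40\right) \left(-83\right)} = \frac{1}{3320}$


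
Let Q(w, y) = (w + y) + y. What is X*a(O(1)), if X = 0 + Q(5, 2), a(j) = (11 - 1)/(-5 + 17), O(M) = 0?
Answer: 15/2 ≈ 7.5000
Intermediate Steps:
Q(w, y) = w + 2*y
a(j) = 5/6 (a(j) = 10/12 = 10*(1/12) = 5/6)
X = 9 (X = 0 + (5 + 2*2) = 0 + (5 + 4) = 0 + 9 = 9)
X*a(O(1)) = 9*(5/6) = 15/2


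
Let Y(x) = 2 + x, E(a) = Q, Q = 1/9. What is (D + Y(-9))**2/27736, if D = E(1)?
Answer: 961/561654 ≈ 0.0017110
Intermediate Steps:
Q = 1/9 ≈ 0.11111
E(a) = 1/9
D = 1/9 ≈ 0.11111
(D + Y(-9))**2/27736 = (1/9 + (2 - 9))**2/27736 = (1/9 - 7)**2*(1/27736) = (-62/9)**2*(1/27736) = (3844/81)*(1/27736) = 961/561654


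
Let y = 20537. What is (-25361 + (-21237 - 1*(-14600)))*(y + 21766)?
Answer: -1353611394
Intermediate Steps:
(-25361 + (-21237 - 1*(-14600)))*(y + 21766) = (-25361 + (-21237 - 1*(-14600)))*(20537 + 21766) = (-25361 + (-21237 + 14600))*42303 = (-25361 - 6637)*42303 = -31998*42303 = -1353611394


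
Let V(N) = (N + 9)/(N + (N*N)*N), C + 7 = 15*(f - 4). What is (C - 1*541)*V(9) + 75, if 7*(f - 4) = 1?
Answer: 17704/287 ≈ 61.686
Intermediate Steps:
f = 29/7 (f = 4 + (⅐)*1 = 4 + ⅐ = 29/7 ≈ 4.1429)
C = -34/7 (C = -7 + 15*(29/7 - 4) = -7 + 15*(⅐) = -7 + 15/7 = -34/7 ≈ -4.8571)
V(N) = (9 + N)/(N + N³) (V(N) = (9 + N)/(N + N²*N) = (9 + N)/(N + N³))
(C - 1*541)*V(9) + 75 = (-34/7 - 1*541)*((9 + 9)/(9 + 9³)) + 75 = (-34/7 - 541)*(18/(9 + 729)) + 75 = -3821*18/(7*738) + 75 = -3821*18/5166 + 75 = -3821/7*1/41 + 75 = -3821/287 + 75 = 17704/287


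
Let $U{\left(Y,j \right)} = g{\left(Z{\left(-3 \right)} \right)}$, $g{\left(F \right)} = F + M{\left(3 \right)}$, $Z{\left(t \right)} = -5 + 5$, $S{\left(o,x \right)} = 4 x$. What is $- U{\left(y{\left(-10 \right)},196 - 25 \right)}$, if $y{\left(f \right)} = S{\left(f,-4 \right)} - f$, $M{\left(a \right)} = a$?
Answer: $-3$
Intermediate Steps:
$Z{\left(t \right)} = 0$
$y{\left(f \right)} = -16 - f$ ($y{\left(f \right)} = 4 \left(-4\right) - f = -16 - f$)
$g{\left(F \right)} = 3 + F$ ($g{\left(F \right)} = F + 3 = 3 + F$)
$U{\left(Y,j \right)} = 3$ ($U{\left(Y,j \right)} = 3 + 0 = 3$)
$- U{\left(y{\left(-10 \right)},196 - 25 \right)} = \left(-1\right) 3 = -3$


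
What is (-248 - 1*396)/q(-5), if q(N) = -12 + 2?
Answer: 322/5 ≈ 64.400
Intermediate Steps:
q(N) = -10
(-248 - 1*396)/q(-5) = (-248 - 1*396)/(-10) = (-248 - 396)*(-⅒) = -644*(-⅒) = 322/5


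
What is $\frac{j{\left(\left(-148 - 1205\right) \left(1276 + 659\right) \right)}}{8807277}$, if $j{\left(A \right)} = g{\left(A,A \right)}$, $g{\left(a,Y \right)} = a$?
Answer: $- \frac{872685}{2935759} \approx -0.29726$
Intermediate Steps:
$j{\left(A \right)} = A$
$\frac{j{\left(\left(-148 - 1205\right) \left(1276 + 659\right) \right)}}{8807277} = \frac{\left(-148 - 1205\right) \left(1276 + 659\right)}{8807277} = \left(-1353\right) 1935 \cdot \frac{1}{8807277} = \left(-2618055\right) \frac{1}{8807277} = - \frac{872685}{2935759}$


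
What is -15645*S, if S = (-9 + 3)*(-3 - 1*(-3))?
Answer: 0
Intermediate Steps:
S = 0 (S = -6*(-3 + 3) = -6*0 = 0)
-15645*S = -15645*0 = 0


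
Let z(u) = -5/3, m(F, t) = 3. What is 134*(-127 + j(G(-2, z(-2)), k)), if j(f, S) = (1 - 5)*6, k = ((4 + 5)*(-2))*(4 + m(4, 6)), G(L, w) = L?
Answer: -20234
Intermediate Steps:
z(u) = -5/3 (z(u) = -5*⅓ = -5/3)
k = -126 (k = ((4 + 5)*(-2))*(4 + 3) = (9*(-2))*7 = -18*7 = -126)
j(f, S) = -24 (j(f, S) = -4*6 = -24)
134*(-127 + j(G(-2, z(-2)), k)) = 134*(-127 - 24) = 134*(-151) = -20234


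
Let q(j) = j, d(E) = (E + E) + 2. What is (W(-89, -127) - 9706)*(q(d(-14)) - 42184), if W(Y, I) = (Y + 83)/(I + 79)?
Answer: 1638739935/4 ≈ 4.0968e+8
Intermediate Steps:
d(E) = 2 + 2*E (d(E) = 2*E + 2 = 2 + 2*E)
W(Y, I) = (83 + Y)/(79 + I)
(W(-89, -127) - 9706)*(q(d(-14)) - 42184) = ((83 - 89)/(79 - 127) - 9706)*((2 + 2*(-14)) - 42184) = (-6/(-48) - 9706)*((2 - 28) - 42184) = (-1/48*(-6) - 9706)*(-26 - 42184) = (⅛ - 9706)*(-42210) = -77647/8*(-42210) = 1638739935/4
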